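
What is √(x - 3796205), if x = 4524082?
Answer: √727877 ≈ 853.16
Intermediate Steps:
√(x - 3796205) = √(4524082 - 3796205) = √727877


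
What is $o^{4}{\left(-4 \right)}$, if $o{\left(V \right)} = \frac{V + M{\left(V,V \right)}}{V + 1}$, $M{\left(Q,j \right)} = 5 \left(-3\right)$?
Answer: $\frac{130321}{81} \approx 1608.9$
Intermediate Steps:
$M{\left(Q,j \right)} = -15$
$o{\left(V \right)} = \frac{-15 + V}{1 + V}$ ($o{\left(V \right)} = \frac{V - 15}{V + 1} = \frac{-15 + V}{1 + V}$)
$o^{4}{\left(-4 \right)} = \left(\frac{-15 - 4}{1 - 4}\right)^{4} = \left(\frac{1}{-3} \left(-19\right)\right)^{4} = \left(\left(- \frac{1}{3}\right) \left(-19\right)\right)^{4} = \left(\frac{19}{3}\right)^{4} = \frac{130321}{81}$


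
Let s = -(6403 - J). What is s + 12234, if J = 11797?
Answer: 17628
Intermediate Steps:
s = 5394 (s = -(6403 - 1*11797) = -(6403 - 11797) = -1*(-5394) = 5394)
s + 12234 = 5394 + 12234 = 17628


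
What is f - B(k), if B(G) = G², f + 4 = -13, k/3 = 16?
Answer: -2321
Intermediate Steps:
k = 48 (k = 3*16 = 48)
f = -17 (f = -4 - 13 = -17)
f - B(k) = -17 - 1*48² = -17 - 1*2304 = -17 - 2304 = -2321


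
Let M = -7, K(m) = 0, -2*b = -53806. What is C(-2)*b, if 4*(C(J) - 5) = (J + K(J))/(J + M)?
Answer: 2448173/18 ≈ 1.3601e+5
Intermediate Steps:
b = 26903 (b = -½*(-53806) = 26903)
C(J) = 5 + J/(4*(-7 + J)) (C(J) = 5 + ((J + 0)/(J - 7))/4 = 5 + (J/(-7 + J))/4 = 5 + J/(4*(-7 + J)))
C(-2)*b = (7*(-20 + 3*(-2))/(4*(-7 - 2)))*26903 = ((7/4)*(-20 - 6)/(-9))*26903 = ((7/4)*(-⅑)*(-26))*26903 = (91/18)*26903 = 2448173/18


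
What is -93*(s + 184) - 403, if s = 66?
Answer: -23653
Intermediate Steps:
-93*(s + 184) - 403 = -93*(66 + 184) - 403 = -93*250 - 403 = -23250 - 403 = -23653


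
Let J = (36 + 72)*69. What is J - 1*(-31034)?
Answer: 38486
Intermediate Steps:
J = 7452 (J = 108*69 = 7452)
J - 1*(-31034) = 7452 - 1*(-31034) = 7452 + 31034 = 38486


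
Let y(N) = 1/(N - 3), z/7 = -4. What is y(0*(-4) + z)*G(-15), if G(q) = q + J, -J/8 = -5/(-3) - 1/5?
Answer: 401/465 ≈ 0.86237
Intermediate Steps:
J = -176/15 (J = -8*(-5/(-3) - 1/5) = -8*(-5*(-1/3) - 1*1/5) = -8*(5/3 - 1/5) = -8*22/15 = -176/15 ≈ -11.733)
z = -28 (z = 7*(-4) = -28)
y(N) = 1/(-3 + N)
G(q) = -176/15 + q (G(q) = q - 176/15 = -176/15 + q)
y(0*(-4) + z)*G(-15) = (-176/15 - 15)/(-3 + (0*(-4) - 28)) = -401/15/(-3 + (0 - 28)) = -401/15/(-3 - 28) = -401/15/(-31) = -1/31*(-401/15) = 401/465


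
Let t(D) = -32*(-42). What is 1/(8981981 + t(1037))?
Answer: 1/8983325 ≈ 1.1132e-7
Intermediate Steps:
t(D) = 1344
1/(8981981 + t(1037)) = 1/(8981981 + 1344) = 1/8983325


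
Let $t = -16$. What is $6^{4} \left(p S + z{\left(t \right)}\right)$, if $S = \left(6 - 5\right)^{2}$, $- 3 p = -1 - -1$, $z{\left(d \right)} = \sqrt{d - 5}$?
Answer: $1296 i \sqrt{21} \approx 5939.0 i$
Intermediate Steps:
$z{\left(d \right)} = \sqrt{-5 + d}$
$p = 0$ ($p = - \frac{-1 - -1}{3} = - \frac{-1 + 1}{3} = \left(- \frac{1}{3}\right) 0 = 0$)
$S = 1$ ($S = 1^{2} = 1$)
$6^{4} \left(p S + z{\left(t \right)}\right) = 6^{4} \left(0 \cdot 1 + \sqrt{-5 - 16}\right) = 1296 \left(0 + \sqrt{-21}\right) = 1296 \left(0 + i \sqrt{21}\right) = 1296 i \sqrt{21}$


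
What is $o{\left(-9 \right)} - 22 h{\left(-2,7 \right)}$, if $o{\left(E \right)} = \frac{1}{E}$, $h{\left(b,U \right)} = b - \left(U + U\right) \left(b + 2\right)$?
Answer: $\frac{395}{9} \approx 43.889$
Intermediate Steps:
$h{\left(b,U \right)} = b - 2 U \left(2 + b\right)$
$o{\left(-9 \right)} - 22 h{\left(-2,7 \right)} = \frac{1}{-9} - 22 \left(-2 - 28 - 14 \left(-2\right)\right) = - \frac{1}{9} - 22 \left(-2 - 28 + 28\right) = - \frac{1}{9} - -44 = - \frac{1}{9} + 44 = \frac{395}{9}$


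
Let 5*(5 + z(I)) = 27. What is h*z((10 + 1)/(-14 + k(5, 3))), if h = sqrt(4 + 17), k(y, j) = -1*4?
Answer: 2*sqrt(21)/5 ≈ 1.8330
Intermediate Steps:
k(y, j) = -4
z(I) = 2/5 (z(I) = -5 + (1/5)*27 = -5 + 27/5 = 2/5)
h = sqrt(21) ≈ 4.5826
h*z((10 + 1)/(-14 + k(5, 3))) = sqrt(21)*(2/5) = 2*sqrt(21)/5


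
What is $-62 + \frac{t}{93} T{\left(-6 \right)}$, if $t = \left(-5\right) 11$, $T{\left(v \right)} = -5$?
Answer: $- \frac{5491}{93} \approx -59.043$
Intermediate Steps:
$t = -55$
$-62 + \frac{t}{93} T{\left(-6 \right)} = -62 + - \frac{55}{93} \left(-5\right) = -62 + \left(-55\right) \frac{1}{93} \left(-5\right) = -62 - - \frac{275}{93} = -62 + \frac{275}{93} = - \frac{5491}{93}$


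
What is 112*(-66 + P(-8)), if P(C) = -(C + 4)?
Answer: -6944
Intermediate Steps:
P(C) = -4 - C (P(C) = -(4 + C) = -4 - C)
112*(-66 + P(-8)) = 112*(-66 + (-4 - 1*(-8))) = 112*(-66 + (-4 + 8)) = 112*(-66 + 4) = 112*(-62) = -6944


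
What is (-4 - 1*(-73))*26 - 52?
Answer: 1742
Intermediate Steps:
(-4 - 1*(-73))*26 - 52 = (-4 + 73)*26 - 52 = 69*26 - 52 = 1794 - 52 = 1742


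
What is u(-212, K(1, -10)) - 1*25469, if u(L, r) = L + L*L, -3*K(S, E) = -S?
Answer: 19263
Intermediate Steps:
K(S, E) = S/3 (K(S, E) = -(-1)*S/3 = S/3)
u(L, r) = L + L²
u(-212, K(1, -10)) - 1*25469 = -212*(1 - 212) - 1*25469 = -212*(-211) - 25469 = 44732 - 25469 = 19263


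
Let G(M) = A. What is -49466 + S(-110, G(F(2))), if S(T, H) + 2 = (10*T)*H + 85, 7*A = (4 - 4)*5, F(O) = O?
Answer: -49383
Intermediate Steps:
A = 0 (A = ((4 - 4)*5)/7 = (0*5)/7 = (⅐)*0 = 0)
G(M) = 0
S(T, H) = 83 + 10*H*T (S(T, H) = -2 + ((10*T)*H + 85) = -2 + (10*H*T + 85) = -2 + (85 + 10*H*T) = 83 + 10*H*T)
-49466 + S(-110, G(F(2))) = -49466 + (83 + 10*0*(-110)) = -49466 + (83 + 0) = -49466 + 83 = -49383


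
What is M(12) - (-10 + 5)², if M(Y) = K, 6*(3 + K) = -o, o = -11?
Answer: -157/6 ≈ -26.167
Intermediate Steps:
K = -7/6 (K = -3 + (-1*(-11))/6 = -3 + (⅙)*11 = -3 + 11/6 = -7/6 ≈ -1.1667)
M(Y) = -7/6
M(12) - (-10 + 5)² = -7/6 - (-10 + 5)² = -7/6 - 1*(-5)² = -7/6 - 1*25 = -7/6 - 25 = -157/6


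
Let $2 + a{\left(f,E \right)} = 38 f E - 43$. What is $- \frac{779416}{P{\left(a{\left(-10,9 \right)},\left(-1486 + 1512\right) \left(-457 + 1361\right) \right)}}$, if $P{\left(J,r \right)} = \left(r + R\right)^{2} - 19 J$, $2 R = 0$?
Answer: $- \frac{779416}{552503851} \approx -0.0014107$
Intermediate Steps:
$R = 0$ ($R = \frac{1}{2} \cdot 0 = 0$)
$a{\left(f,E \right)} = -45 + 38 E f$ ($a{\left(f,E \right)} = -2 + \left(38 f E - 43\right) = -2 + \left(38 E f - 43\right) = -2 + \left(-43 + 38 E f\right) = -45 + 38 E f$)
$P{\left(J,r \right)} = r^{2} - 19 J$ ($P{\left(J,r \right)} = \left(r + 0\right)^{2} - 19 J = r^{2} - 19 J$)
$- \frac{779416}{P{\left(a{\left(-10,9 \right)},\left(-1486 + 1512\right) \left(-457 + 1361\right) \right)}} = - \frac{779416}{\left(\left(-1486 + 1512\right) \left(-457 + 1361\right)\right)^{2} - 19 \left(-45 + 38 \cdot 9 \left(-10\right)\right)} = - \frac{779416}{\left(26 \cdot 904\right)^{2} - 19 \left(-45 - 3420\right)} = - \frac{779416}{23504^{2} - -65835} = - \frac{779416}{552438016 + 65835} = - \frac{779416}{552503851}$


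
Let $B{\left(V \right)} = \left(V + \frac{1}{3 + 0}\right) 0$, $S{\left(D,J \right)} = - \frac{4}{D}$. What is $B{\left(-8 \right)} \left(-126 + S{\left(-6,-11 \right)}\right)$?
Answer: $0$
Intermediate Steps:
$B{\left(V \right)} = 0$ ($B{\left(V \right)} = \left(V + \frac{1}{3}\right) 0 = \left(\frac{1}{3} + V\right) 0 = 0$)
$B{\left(-8 \right)} \left(-126 + S{\left(-6,-11 \right)}\right) = 0 \left(-126 - \frac{4}{-6}\right) = 0 \left(-126 - - \frac{2}{3}\right) = 0 \left(-126 + \frac{2}{3}\right) = 0 \left(- \frac{376}{3}\right) = 0$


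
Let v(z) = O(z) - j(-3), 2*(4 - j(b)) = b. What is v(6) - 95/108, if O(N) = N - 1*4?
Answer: -473/108 ≈ -4.3796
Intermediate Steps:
O(N) = -4 + N (O(N) = N - 4 = -4 + N)
j(b) = 4 - b/2
v(z) = -19/2 + z (v(z) = (-4 + z) - (4 - ½*(-3)) = (-4 + z) - (4 + 3/2) = (-4 + z) - 1*11/2 = (-4 + z) - 11/2 = -19/2 + z)
v(6) - 95/108 = (-19/2 + 6) - 95/108 = -7/2 - 95/108 = -473/108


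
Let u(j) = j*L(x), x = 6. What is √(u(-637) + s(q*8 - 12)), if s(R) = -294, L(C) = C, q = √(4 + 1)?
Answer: 14*I*√21 ≈ 64.156*I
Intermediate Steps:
q = √5 ≈ 2.2361
u(j) = 6*j (u(j) = j*6 = 6*j)
√(u(-637) + s(q*8 - 12)) = √(6*(-637) - 294) = √(-3822 - 294) = √(-4116) = 14*I*√21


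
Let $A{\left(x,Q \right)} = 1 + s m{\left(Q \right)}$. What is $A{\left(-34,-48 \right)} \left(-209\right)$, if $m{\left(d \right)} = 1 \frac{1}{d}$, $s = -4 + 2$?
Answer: $- \frac{5225}{24} \approx -217.71$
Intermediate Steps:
$s = -2$
$m{\left(d \right)} = \frac{1}{d}$
$A{\left(x,Q \right)} = 1 - \frac{2}{Q}$
$A{\left(-34,-48 \right)} \left(-209\right) = \frac{-2 - 48}{-48} \left(-209\right) = \left(- \frac{1}{48}\right) \left(-50\right) \left(-209\right) = \frac{25}{24} \left(-209\right) = - \frac{5225}{24}$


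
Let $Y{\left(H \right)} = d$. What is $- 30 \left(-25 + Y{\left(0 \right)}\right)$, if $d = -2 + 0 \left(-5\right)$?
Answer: $810$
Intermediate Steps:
$d = -2$ ($d = -2 + 0 = -2$)
$Y{\left(H \right)} = -2$
$- 30 \left(-25 + Y{\left(0 \right)}\right) = - 30 \left(-25 - 2\right) = \left(-30\right) \left(-27\right) = 810$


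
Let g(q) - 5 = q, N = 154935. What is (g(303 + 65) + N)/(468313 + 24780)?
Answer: 155308/493093 ≈ 0.31497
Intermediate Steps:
g(q) = 5 + q
(g(303 + 65) + N)/(468313 + 24780) = ((5 + (303 + 65)) + 154935)/(468313 + 24780) = ((5 + 368) + 154935)/493093 = (373 + 154935)*(1/493093) = 155308*(1/493093) = 155308/493093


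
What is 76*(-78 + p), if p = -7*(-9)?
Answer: -1140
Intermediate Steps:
p = 63
76*(-78 + p) = 76*(-78 + 63) = 76*(-15) = -1140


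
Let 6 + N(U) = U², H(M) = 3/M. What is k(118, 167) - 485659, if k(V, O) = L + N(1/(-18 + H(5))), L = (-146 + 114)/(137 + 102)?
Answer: -878563850248/1808991 ≈ -4.8567e+5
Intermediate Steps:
N(U) = -6 + U²
L = -32/239 ≈ -0.13389
k(V, O) = -11090179/1808991 (k(V, O) = -32/239 + (-6 + (1/(-18 + 3/5))²) = -32/239 + (-6 + (1/(-18 + 3*(⅕)))²) = -32/239 + (-6 + (1/(-18 + ⅗))²) = -32/239 + (-6 + (1/(-87/5))²) = -32/239 + (-6 + (-5/87)²) = -32/239 + (-6 + 25/7569) = -32/239 - 45389/7569 = -11090179/1808991)
k(118, 167) - 485659 = -11090179/1808991 - 485659 = -878563850248/1808991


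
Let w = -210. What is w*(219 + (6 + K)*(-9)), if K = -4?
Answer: -42210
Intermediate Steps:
w*(219 + (6 + K)*(-9)) = -210*(219 + (6 - 4)*(-9)) = -210*(219 + 2*(-9)) = -210*(219 - 18) = -210*201 = -42210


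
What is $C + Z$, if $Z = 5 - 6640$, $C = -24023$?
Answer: $-30658$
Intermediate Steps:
$Z = -6635$ ($Z = 5 - 6640 = -6635$)
$C + Z = -24023 - 6635 = -30658$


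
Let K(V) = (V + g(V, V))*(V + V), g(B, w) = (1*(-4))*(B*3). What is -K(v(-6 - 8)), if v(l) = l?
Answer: 4312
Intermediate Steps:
g(B, w) = -12*B
K(V) = -22*V**2 (K(V) = (V - 12*V)*(V + V) = (-11*V)*(2*V) = -22*V**2)
-K(v(-6 - 8)) = -(-22)*(-6 - 8)**2 = -(-22)*(-14)**2 = -(-22)*196 = -1*(-4312) = 4312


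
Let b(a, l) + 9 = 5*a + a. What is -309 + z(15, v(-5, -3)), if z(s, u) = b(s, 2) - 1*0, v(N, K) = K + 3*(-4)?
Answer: -228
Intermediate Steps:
b(a, l) = -9 + 6*a (b(a, l) = -9 + (5*a + a) = -9 + 6*a)
v(N, K) = -12 + K (v(N, K) = K - 12 = -12 + K)
z(s, u) = -9 + 6*s (z(s, u) = (-9 + 6*s) - 1*0 = (-9 + 6*s) + 0 = -9 + 6*s)
-309 + z(15, v(-5, -3)) = -309 + (-9 + 6*15) = -309 + (-9 + 90) = -309 + 81 = -228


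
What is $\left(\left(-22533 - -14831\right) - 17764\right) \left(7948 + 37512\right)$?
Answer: $-1157684360$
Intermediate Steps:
$\left(\left(-22533 - -14831\right) - 17764\right) \left(7948 + 37512\right) = \left(\left(-22533 + 14831\right) - 17764\right) 45460 = \left(-7702 - 17764\right) 45460 = \left(-25466\right) 45460 = -1157684360$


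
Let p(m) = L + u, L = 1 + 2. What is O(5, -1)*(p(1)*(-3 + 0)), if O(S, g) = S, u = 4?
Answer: -105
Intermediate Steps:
L = 3
p(m) = 7 (p(m) = 3 + 4 = 7)
O(5, -1)*(p(1)*(-3 + 0)) = 5*(7*(-3 + 0)) = 5*(7*(-3)) = 5*(-21) = -105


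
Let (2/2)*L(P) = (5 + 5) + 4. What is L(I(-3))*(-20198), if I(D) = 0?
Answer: -282772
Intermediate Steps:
L(P) = 14 (L(P) = (5 + 5) + 4 = 10 + 4 = 14)
L(I(-3))*(-20198) = 14*(-20198) = -282772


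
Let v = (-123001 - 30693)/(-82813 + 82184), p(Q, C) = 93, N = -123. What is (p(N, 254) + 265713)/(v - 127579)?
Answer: -167191974/80093497 ≈ -2.0875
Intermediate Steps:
v = 153694/629 (v = -153694/(-629) = -153694*(-1/629) = 153694/629 ≈ 244.35)
(p(N, 254) + 265713)/(v - 127579) = (93 + 265713)/(153694/629 - 127579) = 265806/(-80093497/629) = 265806*(-629/80093497) = -167191974/80093497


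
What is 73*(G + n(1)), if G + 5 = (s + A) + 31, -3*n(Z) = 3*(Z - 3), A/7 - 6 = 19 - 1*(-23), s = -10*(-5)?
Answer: 30222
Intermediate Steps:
s = 50
A = 336 (A = 42 + 7*(19 - 1*(-23)) = 42 + 7*(19 + 23) = 42 + 7*42 = 42 + 294 = 336)
n(Z) = 3 - Z (n(Z) = -(Z - 3) = -(-3 + Z) = -(-9 + 3*Z)/3 = 3 - Z)
G = 412 (G = -5 + ((50 + 336) + 31) = -5 + (386 + 31) = -5 + 417 = 412)
73*(G + n(1)) = 73*(412 + (3 - 1*1)) = 73*(412 + (3 - 1)) = 73*(412 + 2) = 73*414 = 30222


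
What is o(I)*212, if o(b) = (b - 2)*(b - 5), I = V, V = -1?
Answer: 3816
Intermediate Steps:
I = -1
o(b) = (-5 + b)*(-2 + b) (o(b) = (-2 + b)*(-5 + b) = (-5 + b)*(-2 + b))
o(I)*212 = (10 + (-1)² - 7*(-1))*212 = (10 + 1 + 7)*212 = 18*212 = 3816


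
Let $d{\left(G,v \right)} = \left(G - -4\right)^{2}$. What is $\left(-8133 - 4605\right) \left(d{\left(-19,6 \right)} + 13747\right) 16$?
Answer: $-2847605376$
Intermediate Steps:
$d{\left(G,v \right)} = \left(4 + G\right)^{2}$ ($d{\left(G,v \right)} = \left(G + 4\right)^{2} = \left(4 + G\right)^{2}$)
$\left(-8133 - 4605\right) \left(d{\left(-19,6 \right)} + 13747\right) 16 = \left(-8133 - 4605\right) \left(\left(4 - 19\right)^{2} + 13747\right) 16 = - 12738 \left(\left(-15\right)^{2} + 13747\right) 16 = - 12738 \left(225 + 13747\right) 16 = \left(-12738\right) 13972 \cdot 16 = \left(-177975336\right) 16 = -2847605376$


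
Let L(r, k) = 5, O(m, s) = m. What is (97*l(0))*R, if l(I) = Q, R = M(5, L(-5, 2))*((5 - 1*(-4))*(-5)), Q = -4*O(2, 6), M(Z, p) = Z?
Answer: 174600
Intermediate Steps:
Q = -8 (Q = -4*2 = -8)
R = -225 (R = 5*((5 - 1*(-4))*(-5)) = 5*((5 + 4)*(-5)) = 5*(9*(-5)) = 5*(-45) = -225)
l(I) = -8
(97*l(0))*R = (97*(-8))*(-225) = -776*(-225) = 174600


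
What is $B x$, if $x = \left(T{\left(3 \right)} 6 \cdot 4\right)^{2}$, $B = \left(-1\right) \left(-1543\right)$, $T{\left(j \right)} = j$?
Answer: $7998912$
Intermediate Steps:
$B = 1543$
$x = 5184$ ($x = \left(3 \cdot 6 \cdot 4\right)^{2} = \left(18 \cdot 4\right)^{2} = 72^{2} = 5184$)
$B x = 1543 \cdot 5184 = 7998912$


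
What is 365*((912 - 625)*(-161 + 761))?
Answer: 62853000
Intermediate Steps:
365*((912 - 625)*(-161 + 761)) = 365*(287*600) = 365*172200 = 62853000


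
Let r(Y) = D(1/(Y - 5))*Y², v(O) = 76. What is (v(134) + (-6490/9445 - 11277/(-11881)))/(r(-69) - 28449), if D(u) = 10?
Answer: 570521533/143344775883 ≈ 0.0039801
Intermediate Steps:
r(Y) = 10*Y²
(v(134) + (-6490/9445 - 11277/(-11881)))/(r(-69) - 28449) = (76 + (-6490/9445 - 11277/(-11881)))/(10*(-69)² - 28449) = (76 + (-6490*1/9445 - 11277*(-1/11881)))/(10*4761 - 28449) = (76 + (-1298/1889 + 11277/11881))/(47610 - 28449) = (76 + 5880715/22443209)/19161 = (1711564599/22443209)*(1/19161) = 570521533/143344775883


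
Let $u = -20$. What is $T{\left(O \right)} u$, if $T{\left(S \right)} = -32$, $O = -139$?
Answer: $640$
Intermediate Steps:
$T{\left(O \right)} u = \left(-32\right) \left(-20\right) = 640$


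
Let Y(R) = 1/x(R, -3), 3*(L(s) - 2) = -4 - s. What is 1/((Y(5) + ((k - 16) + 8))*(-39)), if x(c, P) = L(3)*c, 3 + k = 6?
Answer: 5/1092 ≈ 0.0045788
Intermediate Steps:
k = 3 (k = -3 + 6 = 3)
L(s) = ⅔ - s/3 (L(s) = 2 + (-4 - s)/3 = 2 + (-4/3 - s/3) = ⅔ - s/3)
x(c, P) = -c/3 (x(c, P) = (⅔ - ⅓*3)*c = (⅔ - 1)*c = -c/3)
Y(R) = -3/R (Y(R) = 1/(-R/3) = -3/R)
1/((Y(5) + ((k - 16) + 8))*(-39)) = 1/((-3/5 + ((3 - 16) + 8))*(-39)) = 1/((-3*⅕ + (-13 + 8))*(-39)) = 1/((-⅗ - 5)*(-39)) = 1/(-28/5*(-39)) = 1/(1092/5) = 5/1092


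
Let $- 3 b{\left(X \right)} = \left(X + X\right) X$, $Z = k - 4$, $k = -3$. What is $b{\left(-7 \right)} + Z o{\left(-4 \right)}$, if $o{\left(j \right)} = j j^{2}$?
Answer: $\frac{1246}{3} \approx 415.33$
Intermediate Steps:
$Z = -7$ ($Z = -3 - 4 = -7$)
$b{\left(X \right)} = - \frac{2 X^{2}}{3}$ ($b{\left(X \right)} = - \frac{\left(X + X\right) X}{3} = - \frac{2 X X}{3} = - \frac{2 X^{2}}{3}$)
$o{\left(j \right)} = j^{3}$
$b{\left(-7 \right)} + Z o{\left(-4 \right)} = - \frac{2 \left(-7\right)^{2}}{3} - 7 \left(-4\right)^{3} = \left(- \frac{2}{3}\right) 49 - -448 = - \frac{98}{3} + 448 = \frac{1246}{3}$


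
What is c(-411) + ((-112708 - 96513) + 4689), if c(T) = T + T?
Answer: -205354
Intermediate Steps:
c(T) = 2*T
c(-411) + ((-112708 - 96513) + 4689) = 2*(-411) + ((-112708 - 96513) + 4689) = -822 + (-209221 + 4689) = -822 - 204532 = -205354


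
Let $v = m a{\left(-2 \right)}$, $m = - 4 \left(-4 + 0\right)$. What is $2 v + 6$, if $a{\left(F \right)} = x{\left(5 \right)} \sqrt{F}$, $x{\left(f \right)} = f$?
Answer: $6 + 160 i \sqrt{2} \approx 6.0 + 226.27 i$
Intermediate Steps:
$a{\left(F \right)} = 5 \sqrt{F}$
$m = 16$ ($m = \left(-4\right) \left(-4\right) = 16$)
$v = 80 i \sqrt{2}$ ($v = 16 \cdot 5 \sqrt{-2} = 16 \cdot 5 i \sqrt{2} = 80 i \sqrt{2} \approx 113.14 i$)
$2 v + 6 = 2 \cdot 80 i \sqrt{2} + 6 = 160 i \sqrt{2} + 6 = 6 + 160 i \sqrt{2}$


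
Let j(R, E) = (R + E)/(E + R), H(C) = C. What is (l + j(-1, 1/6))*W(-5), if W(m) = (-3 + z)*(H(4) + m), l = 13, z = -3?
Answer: 84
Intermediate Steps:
j(R, E) = 1 (j(R, E) = (E + R)/(E + R) = 1)
W(m) = -24 - 6*m (W(m) = (-3 - 3)*(4 + m) = -6*(4 + m) = -24 - 6*m)
(l + j(-1, 1/6))*W(-5) = (13 + 1)*(-24 - 6*(-5)) = 14*(-24 + 30) = 14*6 = 84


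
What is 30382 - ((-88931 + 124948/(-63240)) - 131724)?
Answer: 3968926207/15810 ≈ 2.5104e+5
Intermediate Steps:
30382 - ((-88931 + 124948/(-63240)) - 131724) = 30382 - ((-88931 + 124948*(-1/63240)) - 131724) = 30382 - ((-88931 - 31237/15810) - 131724) = 30382 - (-1406030347/15810 - 131724) = 30382 - 1*(-3488586787/15810) = 30382 + 3488586787/15810 = 3968926207/15810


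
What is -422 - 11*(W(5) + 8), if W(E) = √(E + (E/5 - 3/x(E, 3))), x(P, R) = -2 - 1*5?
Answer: -510 - 33*√35/7 ≈ -537.89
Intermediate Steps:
x(P, R) = -7 (x(P, R) = -2 - 5 = -7)
W(E) = √(3/7 + 6*E/5) (W(E) = √(E + (E/5 - 3/(-7))) = √(E + (E*(⅕) - 3*(-⅐))) = √(E + (E/5 + 3/7)) = √(E + (3/7 + E/5)) = √(3/7 + 6*E/5))
-422 - 11*(W(5) + 8) = -422 - 11*(√(525 + 1470*5)/35 + 8) = -422 - 11*(√(525 + 7350)/35 + 8) = -422 - 11*(√7875/35 + 8) = -422 - 11*((15*√35)/35 + 8) = -422 - 11*(3*√35/7 + 8) = -422 - 11*(8 + 3*√35/7) = -422 - (88 + 33*√35/7) = -422 + (-88 - 33*√35/7) = -510 - 33*√35/7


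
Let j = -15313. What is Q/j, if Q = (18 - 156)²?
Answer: -19044/15313 ≈ -1.2436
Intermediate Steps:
Q = 19044 (Q = (-138)² = 19044)
Q/j = 19044/(-15313) = 19044*(-1/15313) = -19044/15313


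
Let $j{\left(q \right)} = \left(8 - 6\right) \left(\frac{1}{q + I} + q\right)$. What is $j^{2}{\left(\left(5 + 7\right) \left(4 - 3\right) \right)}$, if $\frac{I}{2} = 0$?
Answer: $\frac{21025}{36} \approx 584.03$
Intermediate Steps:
$I = 0$ ($I = 2 \cdot 0 = 0$)
$j{\left(q \right)} = 2 q + \frac{2}{q}$ ($j{\left(q \right)} = \left(8 - 6\right) \left(\frac{1}{q + 0} + q\right) = 2 \left(\frac{1}{q} + q\right) = 2 \left(q + \frac{1}{q}\right) = 2 q + \frac{2}{q}$)
$j^{2}{\left(\left(5 + 7\right) \left(4 - 3\right) \right)} = \left(2 \left(5 + 7\right) \left(4 - 3\right) + \frac{2}{\left(5 + 7\right) \left(4 - 3\right)}\right)^{2} = \left(2 \cdot 12 \cdot 1 + \frac{2}{12 \cdot 1}\right)^{2} = \left(2 \cdot 12 + \frac{2}{12}\right)^{2} = \left(24 + 2 \cdot \frac{1}{12}\right)^{2} = \left(24 + \frac{1}{6}\right)^{2} = \left(\frac{145}{6}\right)^{2} = \frac{21025}{36}$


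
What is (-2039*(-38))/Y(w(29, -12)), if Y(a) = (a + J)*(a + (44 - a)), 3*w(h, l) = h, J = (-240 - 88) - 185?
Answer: -116223/33220 ≈ -3.4986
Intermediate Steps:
J = -513 (J = -328 - 185 = -513)
w(h, l) = h/3
Y(a) = -22572 + 44*a (Y(a) = (a - 513)*(a + (44 - a)) = (-513 + a)*44 = -22572 + 44*a)
(-2039*(-38))/Y(w(29, -12)) = (-2039*(-38))/(-22572 + 44*((1/3)*29)) = 77482/(-22572 + 44*(29/3)) = 77482/(-22572 + 1276/3) = 77482/(-66440/3) = 77482*(-3/66440) = -116223/33220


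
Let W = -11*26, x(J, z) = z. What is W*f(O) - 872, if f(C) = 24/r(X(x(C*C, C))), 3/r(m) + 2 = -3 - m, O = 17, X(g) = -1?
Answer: 8280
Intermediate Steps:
r(m) = 3/(-5 - m) (r(m) = 3/(-2 + (-3 - m)) = 3/(-5 - m))
f(C) = -32 (f(C) = 24/((-3/(5 - 1))) = 24/((-3/4)) = 24/((-3*¼)) = 24/(-¾) = 24*(-4/3) = -32)
W = -286
W*f(O) - 872 = -286*(-32) - 872 = 9152 - 872 = 8280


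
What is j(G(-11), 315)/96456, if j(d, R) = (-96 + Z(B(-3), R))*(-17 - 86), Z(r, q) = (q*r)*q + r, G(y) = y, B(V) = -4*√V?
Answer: 412/4019 + 5110139*I*√3/12057 ≈ 0.10251 + 734.1*I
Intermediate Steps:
Z(r, q) = r + r*q² (Z(r, q) = r*q² + r = r + r*q²)
j(d, R) = 9888 + 412*I*√3*(1 + R²) (j(d, R) = (-96 + (-4*I*√3)*(1 + R²))*(-17 - 86) = (-96 + (-4*I*√3)*(1 + R²))*(-103) = (-96 - 4*I*√3*(1 + R²))*(-103) = 9888 + 412*I*√3*(1 + R²))
j(G(-11), 315)/96456 = (9888 + 412*I*√3*(1 + 315²))/96456 = (9888 + 412*I*√3*(1 + 99225))*(1/96456) = (9888 + 412*I*√3*99226)*(1/96456) = (9888 + 40881112*I*√3)*(1/96456) = 412/4019 + 5110139*I*√3/12057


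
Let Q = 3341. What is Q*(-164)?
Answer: -547924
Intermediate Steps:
Q*(-164) = 3341*(-164) = -547924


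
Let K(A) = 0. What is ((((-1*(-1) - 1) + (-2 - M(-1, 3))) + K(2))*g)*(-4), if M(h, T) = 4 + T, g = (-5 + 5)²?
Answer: 0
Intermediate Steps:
g = 0 (g = 0² = 0)
((((-1*(-1) - 1) + (-2 - M(-1, 3))) + K(2))*g)*(-4) = ((((-1*(-1) - 1) + (-2 - (4 + 3))) + 0)*0)*(-4) = ((((1 - 1) + (-2 - 1*7)) + 0)*0)*(-4) = (((0 + (-2 - 7)) + 0)*0)*(-4) = (((0 - 9) + 0)*0)*(-4) = ((-9 + 0)*0)*(-4) = -9*0*(-4) = 0*(-4) = 0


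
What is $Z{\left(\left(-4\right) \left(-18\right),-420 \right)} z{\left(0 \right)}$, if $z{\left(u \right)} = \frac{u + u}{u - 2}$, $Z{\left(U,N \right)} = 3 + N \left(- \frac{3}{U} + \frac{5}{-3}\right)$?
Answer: $0$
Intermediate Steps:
$Z{\left(U,N \right)} = 3 + N \left(- \frac{5}{3} - \frac{3}{U}\right)$ ($Z{\left(U,N \right)} = 3 + N \left(- \frac{3}{U} + 5 \left(- \frac{1}{3}\right)\right) = 3 + N \left(- \frac{3}{U} - \frac{5}{3}\right) = 3 + N \left(- \frac{5}{3} - \frac{3}{U}\right)$)
$z{\left(u \right)} = \frac{2 u}{-2 + u}$
$Z{\left(\left(-4\right) \left(-18\right),-420 \right)} z{\left(0 \right)} = \left(3 - -700 - - \frac{1260}{\left(-4\right) \left(-18\right)}\right) 2 \cdot 0 \frac{1}{-2 + 0} = \left(3 + 700 - - \frac{1260}{72}\right) 2 \cdot 0 \frac{1}{-2} = \left(3 + 700 - \left(-1260\right) \frac{1}{72}\right) 2 \cdot 0 \left(- \frac{1}{2}\right) = \left(3 + 700 + \frac{35}{2}\right) 0 = \frac{1441}{2} \cdot 0 = 0$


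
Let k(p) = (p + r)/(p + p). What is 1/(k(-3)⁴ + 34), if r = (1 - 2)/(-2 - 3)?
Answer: 50625/1723651 ≈ 0.029371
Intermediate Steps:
r = ⅕ (r = -1/(-5) = -1*(-⅕) = ⅕ ≈ 0.20000)
k(p) = (⅕ + p)/(2*p) (k(p) = (p + ⅕)/(p + p) = (⅕ + p)/((2*p)) = (⅕ + p)*(1/(2*p)) = (⅕ + p)/(2*p))
1/(k(-3)⁴ + 34) = 1/(((⅒)*(1 + 5*(-3))/(-3))⁴ + 34) = 1/(((⅒)*(-⅓)*(1 - 15))⁴ + 34) = 1/(((⅒)*(-⅓)*(-14))⁴ + 34) = 1/((7/15)⁴ + 34) = 1/(2401/50625 + 34) = 1/(1723651/50625) = 50625/1723651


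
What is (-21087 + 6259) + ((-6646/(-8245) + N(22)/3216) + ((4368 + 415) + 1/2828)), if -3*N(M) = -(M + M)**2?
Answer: -141219209166841/14060066580 ≈ -10044.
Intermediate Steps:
N(M) = 4*M**2/3 (N(M) = -(-1)*(M + M)**2/3 = -(-1)*(2*M)**2/3 = -(-1)*4*M**2/3 = -(-4)*M**2/3 = 4*M**2/3)
(-21087 + 6259) + ((-6646/(-8245) + N(22)/3216) + ((4368 + 415) + 1/2828)) = (-21087 + 6259) + ((-6646/(-8245) + ((4/3)*22**2)/3216) + ((4368 + 415) + 1/2828)) = -14828 + ((-6646*(-1/8245) + ((4/3)*484)*(1/3216)) + (4783 + 1/2828)) = -14828 + ((6646/8245 + (1936/3)*(1/3216)) + 13526325/2828) = -14828 + ((6646/8245 + 121/603) + 13526325/2828) = -14828 + (5005183/4971735 + 13526325/2828) = -14828 + 67263458081399/14060066580 = -141219209166841/14060066580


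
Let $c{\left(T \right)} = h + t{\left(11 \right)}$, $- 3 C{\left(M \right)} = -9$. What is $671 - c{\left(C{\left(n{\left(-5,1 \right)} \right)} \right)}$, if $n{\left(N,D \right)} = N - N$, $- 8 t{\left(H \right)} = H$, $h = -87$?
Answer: $\frac{6075}{8} \approx 759.38$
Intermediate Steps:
$t{\left(H \right)} = - \frac{H}{8}$
$n{\left(N,D \right)} = 0$
$C{\left(M \right)} = 3$ ($C{\left(M \right)} = \left(- \frac{1}{3}\right) \left(-9\right) = 3$)
$c{\left(T \right)} = - \frac{707}{8}$ ($c{\left(T \right)} = -87 - \frac{11}{8} = - \frac{707}{8}$)
$671 - c{\left(C{\left(n{\left(-5,1 \right)} \right)} \right)} = 671 - - \frac{707}{8} = 671 + \frac{707}{8} = \frac{6075}{8}$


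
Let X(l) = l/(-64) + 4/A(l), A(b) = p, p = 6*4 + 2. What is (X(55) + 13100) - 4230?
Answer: 7379253/832 ≈ 8869.3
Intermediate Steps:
p = 26 (p = 24 + 2 = 26)
A(b) = 26
X(l) = 2/13 - l/64 (X(l) = l/(-64) + 4/26 = l*(-1/64) + 4*(1/26) = -l/64 + 2/13 = 2/13 - l/64)
(X(55) + 13100) - 4230 = ((2/13 - 1/64*55) + 13100) - 4230 = ((2/13 - 55/64) + 13100) - 4230 = (-587/832 + 13100) - 4230 = 10898613/832 - 4230 = 7379253/832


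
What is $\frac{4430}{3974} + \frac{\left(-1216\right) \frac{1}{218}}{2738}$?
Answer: $\frac{329920467}{296502127} \approx 1.1127$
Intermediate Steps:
$\frac{4430}{3974} + \frac{\left(-1216\right) \frac{1}{218}}{2738} = 4430 \cdot \frac{1}{3974} + \left(-1216\right) \frac{1}{218} \cdot \frac{1}{2738} = \frac{2215}{1987} - \frac{304}{149221} = \frac{329920467}{296502127}$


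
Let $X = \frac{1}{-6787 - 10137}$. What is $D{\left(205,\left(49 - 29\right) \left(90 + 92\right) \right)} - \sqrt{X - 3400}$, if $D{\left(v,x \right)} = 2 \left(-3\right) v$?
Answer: $-1230 - \frac{i \sqrt{243458513831}}{8462} \approx -1230.0 - 58.31 i$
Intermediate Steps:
$D{\left(v,x \right)} = - 6 v$
$X = - \frac{1}{16924}$ ($X = \frac{1}{-16924} = - \frac{1}{16924} \approx -5.9088 \cdot 10^{-5}$)
$D{\left(205,\left(49 - 29\right) \left(90 + 92\right) \right)} - \sqrt{X - 3400} = \left(-6\right) 205 - \sqrt{- \frac{1}{16924} - 3400} = -1230 - \sqrt{- \frac{57541601}{16924}} = -1230 - \frac{i \sqrt{243458513831}}{8462}$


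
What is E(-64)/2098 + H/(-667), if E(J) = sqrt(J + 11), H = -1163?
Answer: 1163/667 + I*sqrt(53)/2098 ≈ 1.7436 + 0.00347*I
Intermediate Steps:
E(J) = sqrt(11 + J)
E(-64)/2098 + H/(-667) = sqrt(11 - 64)/2098 - 1163/(-667) = sqrt(-53)*(1/2098) - 1163*(-1/667) = (I*sqrt(53))*(1/2098) + 1163/667 = I*sqrt(53)/2098 + 1163/667 = 1163/667 + I*sqrt(53)/2098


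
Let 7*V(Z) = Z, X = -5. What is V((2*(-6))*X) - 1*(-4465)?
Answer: 31315/7 ≈ 4473.6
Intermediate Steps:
V(Z) = Z/7
V((2*(-6))*X) - 1*(-4465) = ((2*(-6))*(-5))/7 - 1*(-4465) = (-12*(-5))/7 + 4465 = (⅐)*60 + 4465 = 60/7 + 4465 = 31315/7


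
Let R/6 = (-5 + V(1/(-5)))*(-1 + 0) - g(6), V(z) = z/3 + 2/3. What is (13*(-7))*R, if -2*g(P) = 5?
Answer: -18837/5 ≈ -3767.4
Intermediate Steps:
g(P) = -5/2 (g(P) = -½*5 = -5/2)
V(z) = ⅔ + z/3 (V(z) = z*(⅓) + 2*(⅓) = z/3 + ⅔ = ⅔ + z/3)
R = 207/5 (R = 6*((-5 + (⅔ + (1/(-5))/3))*(-1 + 0) - 1*(-5/2)) = 6*((-5 + (⅔ + (1*(-⅕))/3))*(-1) + 5/2) = 6*((-5 + (⅔ + (⅓)*(-⅕)))*(-1) + 5/2) = 6*((-5 + (⅔ - 1/15))*(-1) + 5/2) = 6*((-5 + ⅗)*(-1) + 5/2) = 6*(-22/5*(-1) + 5/2) = 6*(22/5 + 5/2) = 6*(69/10) = 207/5 ≈ 41.400)
(13*(-7))*R = (13*(-7))*(207/5) = -91*207/5 = -18837/5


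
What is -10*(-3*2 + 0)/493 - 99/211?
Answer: -36147/104023 ≈ -0.34749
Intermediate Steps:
-10*(-3*2 + 0)/493 - 99/211 = -10*(-6 + 0)*(1/493) - 99*1/211 = -10*(-6)*(1/493) - 99/211 = 60*(1/493) - 99/211 = 60/493 - 99/211 = -36147/104023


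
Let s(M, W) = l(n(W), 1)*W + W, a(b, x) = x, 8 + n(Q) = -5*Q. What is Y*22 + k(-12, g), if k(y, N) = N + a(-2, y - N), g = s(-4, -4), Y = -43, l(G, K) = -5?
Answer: -958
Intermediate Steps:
n(Q) = -8 - 5*Q
s(M, W) = -4*W (s(M, W) = -5*W + W = -4*W)
g = 16 (g = -4*(-4) = 16)
k(y, N) = y (k(y, N) = N + (y - N) = y)
Y*22 + k(-12, g) = -43*22 - 12 = -946 - 12 = -958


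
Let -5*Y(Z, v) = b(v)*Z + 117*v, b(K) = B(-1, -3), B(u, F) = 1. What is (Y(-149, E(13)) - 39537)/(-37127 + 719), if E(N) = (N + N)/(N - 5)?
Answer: 158333/145632 ≈ 1.0872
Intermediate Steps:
E(N) = 2*N/(-5 + N) (E(N) = (2*N)/(-5 + N) = 2*N/(-5 + N))
b(K) = 1
Y(Z, v) = -117*v/5 - Z/5 (Y(Z, v) = -(1*Z + 117*v)/5 = -(Z + 117*v)/5 = -117*v/5 - Z/5)
(Y(-149, E(13)) - 39537)/(-37127 + 719) = ((-234*13/(5*(-5 + 13)) - ⅕*(-149)) - 39537)/(-37127 + 719) = ((-234*13/(5*8) + 149/5) - 39537)/(-36408) = ((-234*13/(5*8) + 149/5) - 39537)*(-1/36408) = ((-117/5*13/4 + 149/5) - 39537)*(-1/36408) = ((-1521/20 + 149/5) - 39537)*(-1/36408) = (-185/4 - 39537)*(-1/36408) = -158333/4*(-1/36408) = 158333/145632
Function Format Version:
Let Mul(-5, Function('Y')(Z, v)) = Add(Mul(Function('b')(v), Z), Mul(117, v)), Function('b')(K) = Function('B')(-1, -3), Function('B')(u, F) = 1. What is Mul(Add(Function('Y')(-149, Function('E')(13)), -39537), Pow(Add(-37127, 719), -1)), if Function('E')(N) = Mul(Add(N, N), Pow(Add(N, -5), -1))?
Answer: Rational(158333, 145632) ≈ 1.0872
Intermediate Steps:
Function('E')(N) = Mul(2, N, Pow(Add(-5, N), -1)) (Function('E')(N) = Mul(Mul(2, N), Pow(Add(-5, N), -1)) = Mul(2, N, Pow(Add(-5, N), -1)))
Function('b')(K) = 1
Function('Y')(Z, v) = Add(Mul(Rational(-117, 5), v), Mul(Rational(-1, 5), Z)) (Function('Y')(Z, v) = Mul(Rational(-1, 5), Add(Mul(1, Z), Mul(117, v))) = Mul(Rational(-1, 5), Add(Z, Mul(117, v))) = Add(Mul(Rational(-117, 5), v), Mul(Rational(-1, 5), Z)))
Mul(Add(Function('Y')(-149, Function('E')(13)), -39537), Pow(Add(-37127, 719), -1)) = Mul(Add(Add(Mul(Rational(-117, 5), Mul(2, 13, Pow(Add(-5, 13), -1))), Mul(Rational(-1, 5), -149)), -39537), Pow(Add(-37127, 719), -1)) = Mul(Add(Add(Mul(Rational(-117, 5), Mul(2, 13, Pow(8, -1))), Rational(149, 5)), -39537), Pow(-36408, -1)) = Mul(Add(Add(Mul(Rational(-117, 5), Mul(2, 13, Rational(1, 8))), Rational(149, 5)), -39537), Rational(-1, 36408)) = Mul(Add(Add(Mul(Rational(-117, 5), Rational(13, 4)), Rational(149, 5)), -39537), Rational(-1, 36408)) = Mul(Add(Add(Rational(-1521, 20), Rational(149, 5)), -39537), Rational(-1, 36408)) = Mul(Add(Rational(-185, 4), -39537), Rational(-1, 36408)) = Mul(Rational(-158333, 4), Rational(-1, 36408)) = Rational(158333, 145632)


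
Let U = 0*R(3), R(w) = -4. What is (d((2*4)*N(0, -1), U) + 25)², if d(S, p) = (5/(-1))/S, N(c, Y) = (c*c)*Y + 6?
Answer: 1428025/2304 ≈ 619.80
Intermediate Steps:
N(c, Y) = 6 + Y*c² (N(c, Y) = c²*Y + 6 = Y*c² + 6 = 6 + Y*c²)
U = 0 (U = 0*(-4) = 0)
d(S, p) = -5/S (d(S, p) = (5*(-1))/S = -5/S)
(d((2*4)*N(0, -1), U) + 25)² = (-5*1/(8*(6 - 1*0²)) + 25)² = (-5*1/(8*(6 - 1*0)) + 25)² = (-5*1/(8*(6 + 0)) + 25)² = (-5/(8*6) + 25)² = (-5/48 + 25)² = (1195/48)² = 1428025/2304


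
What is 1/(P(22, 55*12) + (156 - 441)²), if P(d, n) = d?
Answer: 1/81247 ≈ 1.2308e-5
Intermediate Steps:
1/(P(22, 55*12) + (156 - 441)²) = 1/(22 + (156 - 441)²) = 1/(22 + (-285)²) = 1/(22 + 81225) = 1/81247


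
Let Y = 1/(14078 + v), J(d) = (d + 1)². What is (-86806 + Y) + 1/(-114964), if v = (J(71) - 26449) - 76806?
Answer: -838213601900069/9656171252 ≈ -86806.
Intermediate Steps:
J(d) = (1 + d)²
v = -98071 (v = ((1 + 71)² - 26449) - 76806 = (72² - 26449) - 76806 = (5184 - 26449) - 76806 = -21265 - 76806 = -98071)
Y = -1/83993 (Y = 1/(14078 - 98071) = 1/(-83993) = -1/83993 ≈ -1.1906e-5)
(-86806 + Y) + 1/(-114964) = (-86806 - 1/83993) + 1/(-114964) = -7291096359/83993 - 1/114964 = -838213601900069/9656171252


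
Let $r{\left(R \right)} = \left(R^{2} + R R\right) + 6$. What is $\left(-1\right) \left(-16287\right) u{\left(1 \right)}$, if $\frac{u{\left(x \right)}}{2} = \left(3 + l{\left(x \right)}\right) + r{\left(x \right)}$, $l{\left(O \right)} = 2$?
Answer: $423462$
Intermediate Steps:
$r{\left(R \right)} = 6 + 2 R^{2}$ ($r{\left(R \right)} = \left(R^{2} + R^{2}\right) + 6 = 2 R^{2} + 6 = 6 + 2 R^{2}$)
$u{\left(x \right)} = 22 + 4 x^{2}$ ($u{\left(x \right)} = 2 \left(\left(3 + 2\right) + \left(6 + 2 x^{2}\right)\right) = 2 \left(5 + \left(6 + 2 x^{2}\right)\right) = 2 \left(11 + 2 x^{2}\right) = 22 + 4 x^{2}$)
$\left(-1\right) \left(-16287\right) u{\left(1 \right)} = \left(-1\right) \left(-16287\right) \left(22 + 4 \cdot 1^{2}\right) = 16287 \left(22 + 4 \cdot 1\right) = 16287 \left(22 + 4\right) = 16287 \cdot 26 = 423462$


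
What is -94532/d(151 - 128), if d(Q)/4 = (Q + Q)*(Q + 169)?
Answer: -23633/8832 ≈ -2.6758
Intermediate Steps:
d(Q) = 8*Q*(169 + Q) (d(Q) = 4*((Q + Q)*(Q + 169)) = 4*((2*Q)*(169 + Q)) = 4*(2*Q*(169 + Q)) = 8*Q*(169 + Q))
-94532/d(151 - 128) = -94532*1/(8*(151 - 128)*(169 + (151 - 128))) = -94532*1/(184*(169 + 23)) = -94532/(8*23*192) = -94532/35328 = -94532*1/35328 = -23633/8832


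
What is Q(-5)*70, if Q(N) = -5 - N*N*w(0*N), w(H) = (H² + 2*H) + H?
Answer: -350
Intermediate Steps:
w(H) = H² + 3*H
Q(N) = -5 (Q(N) = -5 - N*N*(0*N)*(3 + 0*N) = -5 - N²*0*(3 + 0) = -5 - N²*0*3 = -5 - N²*0 = -5 - 1*0 = -5 + 0 = -5)
Q(-5)*70 = -5*70 = -350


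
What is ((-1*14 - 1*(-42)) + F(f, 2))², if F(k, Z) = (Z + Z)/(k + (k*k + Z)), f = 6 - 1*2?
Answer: 96100/121 ≈ 794.21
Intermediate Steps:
f = 4 (f = 6 - 2 = 4)
F(k, Z) = 2*Z/(Z + k + k²) (F(k, Z) = (2*Z)/(k + (k² + Z)) = (2*Z)/(k + (Z + k²)) = (2*Z)/(Z + k + k²) = 2*Z/(Z + k + k²))
((-1*14 - 1*(-42)) + F(f, 2))² = ((-1*14 - 1*(-42)) + 2*2/(2 + 4 + 4²))² = ((-14 + 42) + 2*2/(2 + 4 + 16))² = (28 + 2*2/22)² = (28 + 2*2*(1/22))² = (28 + 2/11)² = (310/11)² = 96100/121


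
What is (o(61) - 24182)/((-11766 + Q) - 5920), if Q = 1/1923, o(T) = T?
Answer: 46384683/34010177 ≈ 1.3638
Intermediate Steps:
Q = 1/1923 ≈ 0.00052002
(o(61) - 24182)/((-11766 + Q) - 5920) = (61 - 24182)/((-11766 + 1/1923) - 5920) = -24121/(-22626017/1923 - 5920) = -24121/(-34010177/1923) = -24121*(-1923/34010177) = 46384683/34010177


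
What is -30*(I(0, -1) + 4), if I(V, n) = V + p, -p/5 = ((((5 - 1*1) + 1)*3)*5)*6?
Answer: 67380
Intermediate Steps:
p = -2250 (p = -5*(((5 - 1*1) + 1)*3)*5*6 = -5*(((5 - 1) + 1)*3)*5*6 = -5*((4 + 1)*3)*5*6 = -5*(5*3)*5*6 = -5*15*5*6 = -375*6 = -5*450 = -2250)
I(V, n) = -2250 + V (I(V, n) = V - 2250 = -2250 + V)
-30*(I(0, -1) + 4) = -30*((-2250 + 0) + 4) = -30*(-2250 + 4) = -30*(-2246) = -5*(-13476) = 67380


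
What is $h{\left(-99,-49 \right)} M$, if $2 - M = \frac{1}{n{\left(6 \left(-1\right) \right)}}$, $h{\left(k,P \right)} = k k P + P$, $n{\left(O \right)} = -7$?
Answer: $-1029210$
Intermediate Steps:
$h{\left(k,P \right)} = P + P k^{2}$ ($h{\left(k,P \right)} = k^{2} P + P = P k^{2} + P = P + P k^{2}$)
$M = \frac{15}{7}$ ($M = 2 - \frac{1}{-7} = 2 - - \frac{1}{7} = 2 + \frac{1}{7} = \frac{15}{7} \approx 2.1429$)
$h{\left(-99,-49 \right)} M = - 49 \left(1 + \left(-99\right)^{2}\right) \frac{15}{7} = - 49 \left(1 + 9801\right) \frac{15}{7} = \left(-49\right) 9802 \cdot \frac{15}{7} = \left(-480298\right) \frac{15}{7} = -1029210$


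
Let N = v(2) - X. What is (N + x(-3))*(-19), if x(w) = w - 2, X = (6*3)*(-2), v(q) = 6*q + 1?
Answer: -836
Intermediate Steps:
v(q) = 1 + 6*q
X = -36 (X = 18*(-2) = -36)
x(w) = -2 + w
N = 49 (N = (1 + 6*2) - 1*(-36) = (1 + 12) + 36 = 13 + 36 = 49)
(N + x(-3))*(-19) = (49 + (-2 - 3))*(-19) = (49 - 5)*(-19) = 44*(-19) = -836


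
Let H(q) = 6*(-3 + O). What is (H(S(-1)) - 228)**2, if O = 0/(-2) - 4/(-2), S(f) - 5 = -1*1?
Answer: 54756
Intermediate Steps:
S(f) = 4 (S(f) = 5 - 1*1 = 5 - 1 = 4)
O = 2 (O = 0*(-1/2) - 4*(-1/2) = 0 + 2 = 2)
H(q) = -6 (H(q) = 6*(-3 + 2) = 6*(-1) = -6)
(H(S(-1)) - 228)**2 = (-6 - 228)**2 = (-234)**2 = 54756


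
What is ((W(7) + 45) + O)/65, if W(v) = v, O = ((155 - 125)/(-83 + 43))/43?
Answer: 8941/11180 ≈ 0.79973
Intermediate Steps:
O = -3/172 (O = (30/(-40))*(1/43) = (30*(-1/40))*(1/43) = -¾*1/43 = -3/172 ≈ -0.017442)
((W(7) + 45) + O)/65 = ((7 + 45) - 3/172)/65 = (52 - 3/172)*(1/65) = (8941/172)*(1/65) = 8941/11180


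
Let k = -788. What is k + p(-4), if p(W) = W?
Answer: -792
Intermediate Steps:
k + p(-4) = -788 - 4 = -792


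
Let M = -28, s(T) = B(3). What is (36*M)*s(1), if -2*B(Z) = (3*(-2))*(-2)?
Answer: 6048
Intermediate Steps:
B(Z) = -6 (B(Z) = -3*(-2)*(-2)/2 = -(-3)*(-2) = -½*12 = -6)
s(T) = -6
(36*M)*s(1) = (36*(-28))*(-6) = -1008*(-6) = 6048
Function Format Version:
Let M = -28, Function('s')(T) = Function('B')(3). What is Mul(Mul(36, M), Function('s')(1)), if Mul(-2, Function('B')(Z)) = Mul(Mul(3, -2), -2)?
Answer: 6048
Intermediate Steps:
Function('B')(Z) = -6 (Function('B')(Z) = Mul(Rational(-1, 2), Mul(Mul(3, -2), -2)) = Mul(Rational(-1, 2), Mul(-6, -2)) = Mul(Rational(-1, 2), 12) = -6)
Function('s')(T) = -6
Mul(Mul(36, M), Function('s')(1)) = Mul(Mul(36, -28), -6) = Mul(-1008, -6) = 6048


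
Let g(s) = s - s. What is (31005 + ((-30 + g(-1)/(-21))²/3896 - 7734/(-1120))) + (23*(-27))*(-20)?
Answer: 11844812229/272720 ≈ 43432.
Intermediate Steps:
g(s) = 0
(31005 + ((-30 + g(-1)/(-21))²/3896 - 7734/(-1120))) + (23*(-27))*(-20) = (31005 + ((-30 + 0/(-21))²/3896 - 7734/(-1120))) + (23*(-27))*(-20) = (31005 + ((-30 + 0*(-1/21))²*(1/3896) - 7734*(-1/1120))) - 621*(-20) = (31005 + ((-30 + 0)²*(1/3896) + 3867/560)) + 12420 = (31005 + ((-30)²*(1/3896) + 3867/560)) + 12420 = (31005 + (900*(1/3896) + 3867/560)) + 12420 = (31005 + (225/974 + 3867/560)) + 12420 = (31005 + 1946229/272720) + 12420 = 8457629829/272720 + 12420 = 11844812229/272720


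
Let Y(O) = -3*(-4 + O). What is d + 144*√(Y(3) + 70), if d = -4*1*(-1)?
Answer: 4 + 144*√73 ≈ 1234.3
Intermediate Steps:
Y(O) = 12 - 3*O
d = 4 (d = -4*(-1) = 4)
d + 144*√(Y(3) + 70) = 4 + 144*√((12 - 3*3) + 70) = 4 + 144*√((12 - 9) + 70) = 4 + 144*√(3 + 70) = 4 + 144*√73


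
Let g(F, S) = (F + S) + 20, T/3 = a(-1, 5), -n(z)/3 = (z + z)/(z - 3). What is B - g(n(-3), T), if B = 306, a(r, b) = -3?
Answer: 298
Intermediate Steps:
n(z) = -6*z/(-3 + z) (n(z) = -3*(z + z)/(z - 3) = -3*2*z/(-3 + z) = -6*z/(-3 + z))
T = -9 (T = 3*(-3) = -9)
g(F, S) = 20 + F + S
B - g(n(-3), T) = 306 - (20 - 6*(-3)/(-3 - 3) - 9) = 306 - (20 - 6*(-3)/(-6) - 9) = 306 - (20 - 6*(-3)*(-⅙) - 9) = 306 - (20 - 3 - 9) = 306 - 1*8 = 306 - 8 = 298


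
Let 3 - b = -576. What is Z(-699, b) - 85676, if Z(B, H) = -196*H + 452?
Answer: -198708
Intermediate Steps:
b = 579 (b = 3 - 1*(-576) = 3 + 576 = 579)
Z(B, H) = 452 - 196*H
Z(-699, b) - 85676 = (452 - 196*579) - 85676 = (452 - 113484) - 85676 = -113032 - 85676 = -198708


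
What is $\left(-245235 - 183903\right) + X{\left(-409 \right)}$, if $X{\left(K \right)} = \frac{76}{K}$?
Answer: $- \frac{175517518}{409} \approx -4.2914 \cdot 10^{5}$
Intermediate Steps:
$\left(-245235 - 183903\right) + X{\left(-409 \right)} = \left(-245235 - 183903\right) + \frac{76}{-409} = -429138 + 76 \left(- \frac{1}{409}\right) = -429138 - \frac{76}{409} = - \frac{175517518}{409}$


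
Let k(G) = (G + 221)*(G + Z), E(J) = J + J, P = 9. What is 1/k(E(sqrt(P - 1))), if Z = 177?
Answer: 39149/1527575273 - 1592*sqrt(2)/1527575273 ≈ 2.4154e-5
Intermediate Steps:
E(J) = 2*J
k(G) = (177 + G)*(221 + G) (k(G) = (G + 221)*(G + 177) = (221 + G)*(177 + G) = (177 + G)*(221 + G))
1/k(E(sqrt(P - 1))) = 1/(39117 + (2*sqrt(9 - 1))**2 + 398*(2*sqrt(9 - 1))) = 1/(39117 + (2*sqrt(8))**2 + 398*(2*sqrt(8))) = 1/(39117 + (2*(2*sqrt(2)))**2 + 398*(2*(2*sqrt(2)))) = 1/(39117 + (4*sqrt(2))**2 + 398*(4*sqrt(2))) = 1/(39117 + 32 + 1592*sqrt(2)) = 1/(39149 + 1592*sqrt(2))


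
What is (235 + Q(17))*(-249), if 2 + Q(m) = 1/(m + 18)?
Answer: -2030844/35 ≈ -58024.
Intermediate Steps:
Q(m) = -2 + 1/(18 + m) (Q(m) = -2 + 1/(m + 18) = -2 + 1/(18 + m))
(235 + Q(17))*(-249) = (235 + (-35 - 2*17)/(18 + 17))*(-249) = (235 + (-35 - 34)/35)*(-249) = (235 + (1/35)*(-69))*(-249) = (235 - 69/35)*(-249) = (8156/35)*(-249) = -2030844/35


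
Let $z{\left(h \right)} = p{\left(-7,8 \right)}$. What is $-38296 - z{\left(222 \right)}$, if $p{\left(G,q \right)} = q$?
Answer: $-38304$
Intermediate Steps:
$z{\left(h \right)} = 8$
$-38296 - z{\left(222 \right)} = -38296 - 8 = -38304$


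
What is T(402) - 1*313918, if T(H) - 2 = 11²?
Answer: -313795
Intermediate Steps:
T(H) = 123 (T(H) = 2 + 11² = 2 + 121 = 123)
T(402) - 1*313918 = 123 - 1*313918 = 123 - 313918 = -313795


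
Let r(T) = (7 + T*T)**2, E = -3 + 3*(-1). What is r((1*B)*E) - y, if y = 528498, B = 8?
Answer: 4812223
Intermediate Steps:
E = -6 (E = -3 - 3 = -6)
r(T) = (7 + T**2)**2
r((1*B)*E) - y = (7 + ((1*8)*(-6))**2)**2 - 1*528498 = (7 + (8*(-6))**2)**2 - 528498 = (7 + (-48)**2)**2 - 528498 = (7 + 2304)**2 - 528498 = 2311**2 - 528498 = 5340721 - 528498 = 4812223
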